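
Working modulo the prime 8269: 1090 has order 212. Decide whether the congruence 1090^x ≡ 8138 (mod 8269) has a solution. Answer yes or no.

no

8138 ∈ ⟨1090⟩ iff 8138^212 ≡ 1 (mod 8269), since |⟨1090⟩| = 212.
8138^212 mod 8269 = 2266.
Since 2266 ≠ 1, 8138 does not lie in the subgroup.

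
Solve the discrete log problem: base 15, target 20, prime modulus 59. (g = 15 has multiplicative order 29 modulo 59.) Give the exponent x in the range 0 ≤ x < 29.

25

Successive powers of 15 modulo 59:
  15^0=1  15^1=15  15^2=48  15^3=12  15^4=3  15^5=45
  15^6=26  15^7=36  15^8=9  15^9=17  15^10=19  15^11=49
  15^12=27  15^13=51  15^14=57  15^15=29  15^16=22  15^17=35
  15^18=53  15^19=28  15^20=7  15^21=46  15^22=41  15^23=25
  15^24=21  15^25=20
So 15^25 ≡ 20 (mod 59), giving x = 25.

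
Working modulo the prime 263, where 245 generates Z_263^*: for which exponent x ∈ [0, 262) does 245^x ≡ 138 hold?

220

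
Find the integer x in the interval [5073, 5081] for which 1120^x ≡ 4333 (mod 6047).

5080

Compute 1120^5073 mod 6047 = 4198, then multiply by 1120 repeatedly:
  1120^5073=4198  1120^5074=3241  1120^5075=1720  1120^5076=3454  1120^5077=4447
  1120^5078=3959  1120^5079=1629  1120^5080=4333
Found 4333 at exponent 5080.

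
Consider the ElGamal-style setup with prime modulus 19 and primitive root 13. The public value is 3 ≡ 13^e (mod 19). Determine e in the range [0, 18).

17

Successive powers of 13 modulo 19:
  13^0=1  13^1=13  13^2=17  13^3=12  13^4=4  13^5=14
  13^6=11  13^7=10  13^8=16  13^9=18  13^10=6  13^11=2
  13^12=7  13^13=15  13^14=5  13^15=8  13^16=9  13^17=3
So 13^17 ≡ 3 (mod 19), giving e = 17.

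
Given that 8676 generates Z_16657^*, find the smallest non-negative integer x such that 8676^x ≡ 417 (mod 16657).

Baby-step giant-step with m = ceil(sqrt(16656)) = 130.
Baby table (8676^j mod 16657 for j=0..129):
  0:1  1:8676  2:16650  3:5896  4:49  5:8699  6:16314  7:5735
  8:2401  9:9826  10:16507  11:14503  12:1050  13:15078  14:9307  15:11053
  16:1479  17:5914  18:6304  19:8573  20:5843  21:6617  22:9070  23:3652
  24:3138  25:7750  26:11348  27:12378  28:3849  29:13296  30:6371  31:6870
  32:5374  33:1881  34:12353  35:3490  36:13471  37:8884  38:5645  39:4440
  40:10456  41:2234  42:10093  43:1019  44:12634  45:9524  46:11504  47:16617
  48:2757  49:280  50:14015  51:14697  52:1837  53:13720  54:3798  55:3902
  56:6728  57:6000  58:2875  59:7971  60:13189  61:10831  62:7619  63:7468
  64:13295  65:14352  66:6877  67:16135  68:1832  69:3654  70:3833  71:7736
  72:6483  73:12476  74:4590  75:12610  76:1184  77:11672  78:8369  79:1581
  80:8045  81:5590  82:10313  83:10841  84:11094  85:7398  86:5627  87:14842
  88:10582  89:12705  90:9211  91:11007  92:2151  93:6236  94:1600  95:6319
  96:5457  97:5738  98:11772  99:9805  100:881  101:14650  102:10490  103:14049
  104:9855  105:1599  106:14300  107:5464  108:16499  109:11723  110:1106  111:1224
  112:8915  113:8089  114:4223  115:10005  116:3753  117:13250  118:7043  119:7192
  120:670  121:16284  122:11967  123:2611  124:16173  125:15037  126:3388  127:11340
  128:9598  129:3905
Giant step factor: 8676^(-130) ≡ 3612 (mod 16657).
Scan 417·3612^i mod 16657 for i = 0, 1, …:
  i=0: 417   i=1: 7074   i=2: 16107   i=3: 12240
  i=4: 3202   i=5: 5666   i=6: 10796   i=7: 1115
  i=8: 13043   i=9: 5320     …   i=19: 3225
  i=20: 5457
Match at i=20, j=96: x = 20·130 + 96 = 2696.

2696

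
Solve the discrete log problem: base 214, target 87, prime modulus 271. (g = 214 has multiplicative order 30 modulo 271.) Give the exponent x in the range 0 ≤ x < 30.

Successive powers of 214 modulo 271:
  214^0=1  214^1=214  214^2=268  214^3=171  214^4=9  214^5=29
  214^6=244  214^7=184  214^8=81  214^9=261  214^10=28  214^11=30
  214^12=187  214^13=181  214^14=252  214^15=270  214^16=57  214^17=3
  214^18=100  214^19=262  214^20=242  214^21=27  214^22=87
So 214^22 ≡ 87 (mod 271), giving x = 22.

22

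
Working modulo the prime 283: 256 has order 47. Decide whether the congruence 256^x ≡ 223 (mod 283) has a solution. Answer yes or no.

no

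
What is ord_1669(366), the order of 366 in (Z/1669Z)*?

1668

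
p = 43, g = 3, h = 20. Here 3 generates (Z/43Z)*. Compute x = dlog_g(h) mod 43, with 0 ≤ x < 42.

37

Baby-step giant-step with m = ceil(sqrt(42)) = 7.
Baby table (3^j mod 43 for j=0..6):
  0:1  1:3  2:9  3:27  4:38  5:28  6:41
Giant step factor: 3^(-7) ≡ 7 (mod 43).
Scan 20·7^i mod 43 for i = 0, 1, …:
  i=0: 20   i=1: 11   i=2: 34   i=3: 23
  i=4: 32   i=5: 9
Match at i=5, j=2: x = 5·7 + 2 = 37.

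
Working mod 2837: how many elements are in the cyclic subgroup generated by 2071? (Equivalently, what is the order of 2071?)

The order of 2071 must divide p − 1 = 2836 = 2^2 · 709.
Divisors: 1, 2, 4, 709, 1418, 2836.
Check each in increasing order: 2071^1 ≡ 2071;  2071^2 ≡ 2334;  2071^4 ≡ 516;  2071^709 ≡ 2836;  2071^1418 ≡ 1.
Smallest exponent giving 1 is 1418.

1418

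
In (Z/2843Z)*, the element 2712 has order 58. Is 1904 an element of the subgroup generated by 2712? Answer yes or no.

no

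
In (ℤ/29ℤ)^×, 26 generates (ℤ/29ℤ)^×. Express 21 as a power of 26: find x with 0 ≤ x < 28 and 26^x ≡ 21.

23

Successive powers of 26 modulo 29:
  26^0=1  26^1=26  26^2=9  26^3=2  26^4=23  26^5=18
  26^6=4  26^7=17  26^8=7  26^9=8  26^10=5  26^11=14
  26^12=16  26^13=10  26^14=28  26^15=3  26^16=20  26^17=27
  26^18=6  26^19=11  26^20=25  26^21=12  26^22=22  26^23=21
So 26^23 ≡ 21 (mod 29), giving x = 23.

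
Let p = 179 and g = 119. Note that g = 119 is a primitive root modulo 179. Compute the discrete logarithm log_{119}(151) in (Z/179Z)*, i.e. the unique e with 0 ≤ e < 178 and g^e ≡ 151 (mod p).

108

Baby-step giant-step with m = ceil(sqrt(178)) = 14.
Baby table (119^j mod 179 for j=0..13):
  0:1  1:119  2:20  3:53  4:42  5:165  6:124  7:78
  8:153  9:128  10:17  11:54  12:161  13:6
Giant step factor: 119^(-14) ≡ 89 (mod 179).
Scan 151·89^i mod 179 for i = 0, 1, …:
  i=0: 151   i=1: 14   i=2: 172   i=3: 93
  i=4: 43   i=5: 68   i=6: 145   i=7: 17
Match at i=7, j=10: e = 7·14 + 10 = 108.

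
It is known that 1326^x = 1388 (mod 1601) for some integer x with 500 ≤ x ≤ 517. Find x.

502

Compute 1326^500 mod 1601 = 927, then multiply by 1326 repeatedly:
  1326^500=927  1326^501=1235  1326^502=1388
Found 1388 at exponent 502.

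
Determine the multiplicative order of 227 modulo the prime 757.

54

The order of 227 must divide p − 1 = 756 = 2^2 · 3^3 · 7.
Divisors: 1, 2, 3, 4, 6, 7, 9, 12, 14, 18, 21, 27, 28, 36, 42, 54, 63, 84, 108, 126, 189, 252, 378, 756.
Check each in increasing order: 227^1 ≡ 227;  227^2 ≡ 53;  227^3 ≡ 676;  227^4 ≡ 538;  227^6 ≡ 505;  227^7 ≡ 328;  227^9 ≡ 730;  227^12 ≡ 673;  227^14 ≡ 90;  227^18 ≡ 729;  227^21 ≡ 754;  227^27 ≡ 756;  227^28 ≡ 530;  227^36 ≡ 27;  227^42 ≡ 9;  227^54 ≡ 1.
Smallest exponent giving 1 is 54.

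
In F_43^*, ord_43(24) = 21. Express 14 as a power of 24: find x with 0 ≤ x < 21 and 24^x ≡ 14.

11

Successive powers of 24 modulo 43:
  24^0=1  24^1=24  24^2=17  24^3=21  24^4=31  24^5=13
  24^6=11  24^7=6  24^8=15  24^9=16  24^10=40  24^11=14
So 24^11 ≡ 14 (mod 43), giving x = 11.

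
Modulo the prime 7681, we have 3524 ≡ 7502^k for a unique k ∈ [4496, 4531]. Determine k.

4513

Compute 7502^4496 mod 7681 = 4028, then multiply by 7502 repeatedly:
  7502^4496=4028  7502^4497=1002  7502^4498=4986  7502^4499=6183  7502^4500=6988
  7502^4501=1151  7502^4502=1358  7502^4503=2710  7502^4504=6494  7502^4505=5086
  7502^4506=3645  7502^4507=430  7502^4508=7521  7502^4509=5597  7502^4510=4348
  7502^4511=5170  7502^4512=3971  7502^4513=3524
Found 3524 at exponent 4513.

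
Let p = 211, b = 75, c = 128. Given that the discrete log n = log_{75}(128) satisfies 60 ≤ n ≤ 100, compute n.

Compute 75^60 mod 211 = 199, then multiply by 75 repeatedly:
  75^60=199  75^61=155  75^62=20  75^63=23  75^64=37
  75^65=32  75^66=79  75^67=17  75^68=9  75^69=42
  75^70=196  75^71=141  75^72=25  75^73=187  75^74=99
  75^75=40  75^76=46  75^77=74  75^78=64  75^79=158
  75^80=34  75^81=18  75^82=84  75^83=181  75^84=71
  75^85=50  75^86=163  75^87=198  75^88=80  75^89=92
  75^90=148  75^91=128
Found 128 at exponent 91.

91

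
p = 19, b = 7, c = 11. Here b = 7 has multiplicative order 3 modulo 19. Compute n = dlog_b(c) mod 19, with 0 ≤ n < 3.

Successive powers of 7 modulo 19:
  7^0=1  7^1=7  7^2=11
So 7^2 ≡ 11 (mod 19), giving n = 2.

2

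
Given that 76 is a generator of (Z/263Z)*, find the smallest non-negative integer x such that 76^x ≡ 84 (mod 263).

65

Baby-step giant-step with m = ceil(sqrt(262)) = 17.
Baby table (76^j mod 263 for j=0..16):
  0:1  1:76  2:253  3:29  4:100  5:236  6:52  7:7
  8:6  9:193  10:203  11:174  12:74  13:101  14:49  15:42
  16:36
Giant step factor: 76^(-17) ≡ 67 (mod 263).
Scan 84·67^i mod 263 for i = 0, 1, …:
  i=0: 84   i=1: 105   i=2: 197   i=3: 49
Match at i=3, j=14: x = 3·17 + 14 = 65.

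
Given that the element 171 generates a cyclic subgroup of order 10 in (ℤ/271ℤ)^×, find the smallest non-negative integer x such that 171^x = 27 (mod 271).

Successive powers of 171 modulo 271:
  171^0=1  171^1=171  171^2=244  171^3=261  171^4=187  171^5=270
  171^6=100  171^7=27
So 171^7 ≡ 27 (mod 271), giving x = 7.

7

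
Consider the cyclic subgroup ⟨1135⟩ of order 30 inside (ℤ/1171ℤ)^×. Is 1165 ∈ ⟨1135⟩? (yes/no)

yes

1165 ∈ ⟨1135⟩ iff 1165^30 ≡ 1 (mod 1171), since |⟨1135⟩| = 30.
1165^30 mod 1171 = 1.
Since 1 = 1, 1165 lies in the subgroup.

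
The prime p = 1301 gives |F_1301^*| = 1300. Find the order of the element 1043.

325

The order of 1043 must divide p − 1 = 1300 = 2^2 · 5^2 · 13.
Divisors: 1, 2, 4, 5, 10, 13, 20, 25, 26, 50, 52, 65, 100, 130, 260, 325, 650, 1300.
Check each in increasing order: 1043^1 ≡ 1043;  1043^2 ≡ 213;  1043^4 ≡ 1135;  1043^5 ≡ 1196;  1043^10 ≡ 617;  1043^13 ≡ 44;  1043^20 ≡ 797;  1043^25 ≡ 880;  1043^26 ≡ 635;  1043^50 ≡ 305;  1043^52 ≡ 1216;  1043^65 ≡ 163;  1043^100 ≡ 654;  1043^130 ≡ 549;  1043^260 ≡ 870;  1043^325 ≡ 1.
Smallest exponent giving 1 is 325.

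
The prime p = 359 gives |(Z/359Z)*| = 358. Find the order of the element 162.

The order of 162 must divide p − 1 = 358 = 2 · 179.
Divisors: 1, 2, 179, 358.
Check each in increasing order: 162^1 ≡ 162;  162^2 ≡ 37;  162^179 ≡ 1.
Smallest exponent giving 1 is 179.

179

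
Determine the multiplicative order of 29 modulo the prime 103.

51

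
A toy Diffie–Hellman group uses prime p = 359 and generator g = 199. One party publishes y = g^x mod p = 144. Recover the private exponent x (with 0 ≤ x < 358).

Baby-step giant-step with m = ceil(sqrt(358)) = 19.
Baby table (199^j mod 359 for j=0..18):
  0:1  1:199  2:111  3:190  4:115  5:268  6:200  7:310
  8:301  9:305  10:24  11:109  12:151  13:252  14:247  15:329
  16:133  17:260  18:44
Giant step factor: 199^(-19) ≡ 259 (mod 359).
Scan 144·259^i mod 359 for i = 0, 1, …:
  i=0: 144   i=1: 319   i=2: 51   i=3: 285
  i=4: 220   i=5: 258   i=6: 48   i=7: 226
  i=8: 17   i=9: 95     …   i=16: 184
  i=17: 268
Match at i=17, j=5: x = 17·19 + 5 = 328.

328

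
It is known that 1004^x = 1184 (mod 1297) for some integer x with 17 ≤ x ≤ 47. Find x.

Compute 1004^17 mod 1297 = 1161, then multiply by 1004 repeatedly:
  1004^17=1161  1004^18=938  1004^19=130  1004^20=820  1004^21=982
  1004^22=208  1004^23=15  1004^24=793  1004^25=1111  1004^26=24
  1004^27=750  1004^28=740  1004^29=1076  1004^30=1200  1004^31=1184
Found 1184 at exponent 31.

31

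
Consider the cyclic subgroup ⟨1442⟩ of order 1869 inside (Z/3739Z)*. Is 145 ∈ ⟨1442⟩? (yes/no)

no

145 ∈ ⟨1442⟩ iff 145^1869 ≡ 1 (mod 3739), since |⟨1442⟩| = 1869.
145^1869 mod 3739 = 3738.
Since 3738 ≠ 1, 145 does not lie in the subgroup.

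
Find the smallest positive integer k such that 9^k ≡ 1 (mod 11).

5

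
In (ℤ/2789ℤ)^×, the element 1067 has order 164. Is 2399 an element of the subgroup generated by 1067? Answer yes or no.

2399 ∈ ⟨1067⟩ iff 2399^164 ≡ 1 (mod 2789), since |⟨1067⟩| = 164.
2399^164 mod 2789 = 1931.
Since 1931 ≠ 1, 2399 does not lie in the subgroup.

no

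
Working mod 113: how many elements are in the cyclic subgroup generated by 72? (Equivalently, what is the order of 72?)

The order of 72 must divide p − 1 = 112 = 2^4 · 7.
Divisors: 1, 2, 4, 7, 8, 14, 16, 28, 56, 112.
Check each in increasing order: 72^1 ≡ 72;  72^2 ≡ 99;  72^4 ≡ 83;  72^7 ≡ 69;  72^8 ≡ 109;  72^14 ≡ 15;  72^16 ≡ 16;  72^28 ≡ 112;  72^56 ≡ 1.
Smallest exponent giving 1 is 56.

56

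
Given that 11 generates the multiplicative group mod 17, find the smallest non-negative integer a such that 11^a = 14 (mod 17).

Successive powers of 11 modulo 17:
  11^0=1  11^1=11  11^2=2  11^3=5  11^4=4  11^5=10
  11^6=8  11^7=3  11^8=16  11^9=6  11^10=15  11^11=12
  11^12=13  11^13=7  11^14=9  11^15=14
So 11^15 ≡ 14 (mod 17), giving a = 15.

15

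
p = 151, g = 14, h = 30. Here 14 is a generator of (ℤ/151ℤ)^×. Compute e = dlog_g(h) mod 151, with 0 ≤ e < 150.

49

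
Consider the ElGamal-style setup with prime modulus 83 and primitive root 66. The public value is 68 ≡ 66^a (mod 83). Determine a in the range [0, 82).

Baby-step giant-step with m = ceil(sqrt(82)) = 10.
Baby table (66^j mod 83 for j=0..9):
  0:1  1:66  2:40  3:67  4:23  5:24  6:7  7:47
  8:31  9:54
Giant step factor: 66^(-10) ≡ 33 (mod 83).
Scan 68·33^i mod 83 for i = 0, 1, …:
  i=0: 68   i=1: 3   i=2: 16   i=3: 30
  i=4: 77   i=5: 51   i=6: 23
Match at i=6, j=4: a = 6·10 + 4 = 64.

64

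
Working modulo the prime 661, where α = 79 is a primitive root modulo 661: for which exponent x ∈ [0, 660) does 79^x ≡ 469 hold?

78

Baby-step giant-step with m = ceil(sqrt(660)) = 26.
Baby table (79^j mod 661 for j=0..25):
  0:1  1:79  2:292  3:594  4:656  5:266  6:523  7:335
  8:25  9:653  10:29  11:308  12:536  13:40  14:516  15:443
  16:625  17:461  18:64  19:429  20:180  21:339  22:341  23:499
  24:422  25:288
Giant step factor: 79^(-26) ≡ 107 (mod 661).
Scan 469·107^i mod 661 for i = 0, 1, …:
  i=0: 469   i=1: 608   i=2: 278   i=3: 1
Match at i=3, j=0: x = 3·26 + 0 = 78.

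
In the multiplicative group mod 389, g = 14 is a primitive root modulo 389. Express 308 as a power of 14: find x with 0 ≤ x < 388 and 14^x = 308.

Baby-step giant-step with m = ceil(sqrt(388)) = 20.
Baby table (14^j mod 389 for j=0..19):
  0:1  1:14  2:196  3:21  4:294  5:226  6:52  7:339
  8:78  9:314  10:117  11:82  12:370  13:123  14:166  15:379
  16:249  17:374  18:179  19:172
Giant step factor: 14^(-20) ≡ 184 (mod 389).
Scan 308·184^i mod 389 for i = 0, 1, …:
  i=0: 308   i=1: 267   i=2: 114   i=3: 359
  i=4: 315   i=5: 388   i=6: 205   i=7: 376
  i=8: 331   i=9: 220     …   i=13: 225
  i=14: 166
Match at i=14, j=14: x = 14·20 + 14 = 294.

294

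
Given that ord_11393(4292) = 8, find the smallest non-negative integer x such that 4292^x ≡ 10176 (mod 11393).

2

Successive powers of 4292 modulo 11393:
  4292^0=1  4292^1=4292  4292^2=10176
So 4292^2 ≡ 10176 (mod 11393), giving x = 2.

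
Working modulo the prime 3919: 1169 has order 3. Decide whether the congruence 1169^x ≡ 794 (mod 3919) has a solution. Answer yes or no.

⟨1169⟩ has order 3; its elements mod 3919 are {1, 1169, 2749}.
794 is not in this set.

no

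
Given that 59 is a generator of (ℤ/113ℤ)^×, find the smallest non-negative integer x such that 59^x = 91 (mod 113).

Baby-step giant-step with m = ceil(sqrt(112)) = 11.
Baby table (59^j mod 113 for j=0..10):
  0:1  1:59  2:91  3:58  4:32  5:80  6:87  7:48
  8:7  9:74  10:72
Giant step factor: 59^(-11) ≡ 27 (mod 113).
Scan 91·27^i mod 113 for i = 0, 1, …:
  i=0: 91
Match at i=0, j=2: x = 0·11 + 2 = 2.

2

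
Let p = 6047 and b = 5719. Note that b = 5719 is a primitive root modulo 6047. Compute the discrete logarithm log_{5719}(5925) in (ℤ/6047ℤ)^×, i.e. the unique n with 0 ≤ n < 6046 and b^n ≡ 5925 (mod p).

3356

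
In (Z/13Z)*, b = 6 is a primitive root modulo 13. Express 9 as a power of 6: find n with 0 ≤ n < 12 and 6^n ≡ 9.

4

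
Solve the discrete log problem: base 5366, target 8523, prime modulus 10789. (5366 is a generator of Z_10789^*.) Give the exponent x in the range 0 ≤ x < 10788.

2644

Baby-step giant-step with m = ceil(sqrt(10788)) = 104.
Baby table (5366^j mod 10789 for j=0..103):
  0:1  1:5366  2:8904  3:5172  4:3644  5:4036  6:3653  7:9174
  8:8266  9:1777  10:8695  11:5734  12:9205  13:1988  14:8076  15:7192
  16:19  17:4853  18:7341  19:1167  20:4502  21:1161  22:4673  23:1682
  24:6008  25:1396  26:3370  27:1056  28:2271  29:5405  30:2398  31:7180
  32:361  33:5895  34:10011  35:595  36:10015  37:481  38:2475  39:10380
  40:6262  41:4946  42:10085  43:9275  44:10782  45:5594  46:2406  47:6952
  48:6859  49:4115  50:6796  51:516  52:6872  53:9139  54:3869  55:3018
  56:299  57:7662  58:8202  59:3601  60:10656  61:9185  62:2558  63:2620
  64:853  65:2662  66:10445  67:9804  68:1100  69:1017  70:8777  71:3397
  72:5681  73:5321  74:4792  75:3685  76:8262  77:1891  78:5446  79:6624
  80:5418  81:7422  82:4253  83:2863  84:10111  85:8534  86:4928  87:10598
  88:49  89:3998  90:4736  91:5281  92:5932  93:3562  94:6373  95:7177
  96:5841  97:761  98:5284  99:452  100:8696  101:311  102:7320  103:7160
Giant step factor: 5366^(-104) ≡ 8958 (mod 10789).
Scan 8523·8958^i mod 10789 for i = 0, 1, …:
  i=0: 8523   i=1: 6070   i=2: 9289   i=3: 6094
  i=4: 8501   i=5: 3196   i=6: 6551   i=7: 2487
  i=8: 10050   i=9: 4484     …   i=24: 4272
  i=25: 10782
Match at i=25, j=44: x = 25·104 + 44 = 2644.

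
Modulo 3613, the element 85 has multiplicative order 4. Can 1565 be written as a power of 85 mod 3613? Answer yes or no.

no

1565 ∈ ⟨85⟩ iff 1565^4 ≡ 1 (mod 3613), since |⟨85⟩| = 4.
1565^4 mod 3613 = 3188.
Since 3188 ≠ 1, 1565 does not lie in the subgroup.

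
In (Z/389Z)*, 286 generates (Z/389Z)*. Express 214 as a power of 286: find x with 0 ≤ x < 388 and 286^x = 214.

98

Baby-step giant-step with m = ceil(sqrt(388)) = 20.
Baby table (286^j mod 389 for j=0..19):
  0:1  1:286  2:106  3:363  4:344  5:356  6:287  7:3
  8:80  9:318  10:311  11:254  12:290  13:83  14:9  15:240
  16:176  17:155  18:373  19:92
Giant step factor: 286^(-20) ≡ 25 (mod 389).
Scan 214·25^i mod 389 for i = 0, 1, …:
  i=0: 214   i=1: 293   i=2: 323   i=3: 295
  i=4: 373
Match at i=4, j=18: x = 4·20 + 18 = 98.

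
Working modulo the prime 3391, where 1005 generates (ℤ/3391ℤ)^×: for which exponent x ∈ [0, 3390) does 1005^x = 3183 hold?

3026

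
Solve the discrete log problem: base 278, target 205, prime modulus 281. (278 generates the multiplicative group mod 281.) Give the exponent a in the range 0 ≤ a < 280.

Baby-step giant-step with m = ceil(sqrt(280)) = 17.
Baby table (278^j mod 281 for j=0..16):
  0:1  1:278  2:9  3:254  4:81  5:38  6:167  7:61
  8:98  9:268  10:39  11:164  12:70  13:71  14:68  15:77
  16:50
Giant step factor: 278^(-17) ≡ 133 (mod 281).
Scan 205·133^i mod 281 for i = 0, 1, …:
  i=0: 205   i=1: 8   i=2: 221   i=3: 169
  i=4: 278
Match at i=4, j=1: a = 4·17 + 1 = 69.

69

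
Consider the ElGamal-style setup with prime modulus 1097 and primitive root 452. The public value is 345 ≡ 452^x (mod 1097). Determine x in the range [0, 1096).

Baby-step giant-step with m = ceil(sqrt(1096)) = 34.
Baby table (452^j mod 1097 for j=0..33):
  0:1  1:452  2:262  3:1045  4:630  5:637  6:510  7:150
  8:883  9:905  10:976  11:158  12:111  13:807  14:560  15:810
  16:819  17:499  18:663  19:195  20:380  21:628  22:830  23:1083
  24:254  25:720  26:728  27:1053  28:955  29:539  30:94  31:802
  32:494  33:597
Giant step factor: 452^(-34) ≡ 1036 (mod 1097).
Scan 345·1036^i mod 1097 for i = 0, 1, …:
  i=0: 345   i=1: 895   i=2: 255   i=3: 900
  i=4: 1047   i=5: 856   i=6: 440   i=7: 585
  i=8: 516   i=9: 337     …   i=29: 769
  i=30: 262
Match at i=30, j=2: x = 30·34 + 2 = 1022.

1022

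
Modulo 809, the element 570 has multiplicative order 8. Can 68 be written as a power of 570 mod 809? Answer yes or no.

no

68 ∈ ⟨570⟩ iff 68^8 ≡ 1 (mod 809), since |⟨570⟩| = 8.
68^8 mod 809 = 527.
Since 527 ≠ 1, 68 does not lie in the subgroup.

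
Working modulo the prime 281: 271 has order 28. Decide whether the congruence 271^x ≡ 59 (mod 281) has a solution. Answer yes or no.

59 ∈ ⟨271⟩ iff 59^28 ≡ 1 (mod 281), since |⟨271⟩| = 28.
59^28 mod 281 = 1.
Since 1 = 1, 59 lies in the subgroup.

yes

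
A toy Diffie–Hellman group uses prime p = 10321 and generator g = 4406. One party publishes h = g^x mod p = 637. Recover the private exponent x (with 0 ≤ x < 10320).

5106

Baby-step giant-step with m = ceil(sqrt(10320)) = 102.
Baby table (4406^j mod 10321 for j=0..101):
  0:1  1:4406  2:9356  3:462  4:2335  5:8294  6:7024  7:5386
  8:2737  9:4294  10:971  11:5332  12:2196  13:4799  14:6986  15:3094
  16:8444  17:7380  18:5130  19:10111  20:3630  21:6551  22:6190  23:5058
  24:2509  25:863  26:4250  27:3206  28:6508  29:2510  30:5269  31:3285
  32:3668  33:8843  34:483  35:1972  36:8671  37:6405  38:2816  39:1454
  40:7304  41:546  42:883  43:9802  44:4548  45:5427  46:7926  47:6013
  48:9592  49:8178  50:1657  51:3795  52:750  53:1780  54:9041  55:5907
  56:7001  57:7258  58:4290  59:3989  60:9192  61:348  62:5780  63:4773
  64:5961  65:7542  66:6753  67:8596  68:6227  69:2944  70:8088  71:7636
  72:8077  73:454  74:8371  75:5693  76:3328  77:7348  78:8632  79:10028
  80:9488  81:4078  82:9128  83:7352  84:5614  85:6168  86:1015  87:3097
  88:1020  89:4485  90:6516  91:6795  92:7870  93:6981  94:1706  95:2948
  96:5070  97:3776  98:9925  99:9794  100:263  101:2826
Giant step factor: 4406^(-102) ≡ 8269 (mod 10321).
Scan 637·8269^i mod 10321 for i = 0, 1, …:
  i=0: 637   i=1: 3643   i=2: 7289   i=3: 8422
  i=4: 5731   i=5: 5928   i=6: 4203   i=7: 3800
  i=8: 5076   i=9: 8258     …   i=49: 7682
  i=50: 7024
Match at i=50, j=6: x = 50·102 + 6 = 5106.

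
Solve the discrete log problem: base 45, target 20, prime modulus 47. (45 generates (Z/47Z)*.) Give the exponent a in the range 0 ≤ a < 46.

11

Baby-step giant-step with m = ceil(sqrt(46)) = 7.
Baby table (45^j mod 47 for j=0..6):
  0:1  1:45  2:4  3:39  4:16  5:15  6:17
Giant step factor: 45^(-7) ≡ 29 (mod 47).
Scan 20·29^i mod 47 for i = 0, 1, …:
  i=0: 20   i=1: 16
Match at i=1, j=4: a = 1·7 + 4 = 11.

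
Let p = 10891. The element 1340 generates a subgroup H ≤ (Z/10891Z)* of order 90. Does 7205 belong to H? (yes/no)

yes

7205 ∈ ⟨1340⟩ iff 7205^90 ≡ 1 (mod 10891), since |⟨1340⟩| = 90.
7205^90 mod 10891 = 1.
Since 1 = 1, 7205 lies in the subgroup.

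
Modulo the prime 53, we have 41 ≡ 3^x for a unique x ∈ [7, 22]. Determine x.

21

Compute 3^7 mod 53 = 14, then multiply by 3 repeatedly:
  3^7=14  3^8=42  3^9=20  3^10=7  3^11=21
  3^12=10  3^13=30  3^14=37  3^15=5  3^16=15
  3^17=45  3^18=29  3^19=34  3^20=49  3^21=41
Found 41 at exponent 21.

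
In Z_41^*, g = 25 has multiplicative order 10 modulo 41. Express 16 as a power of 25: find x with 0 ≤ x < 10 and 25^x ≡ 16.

6

Successive powers of 25 modulo 41:
  25^0=1  25^1=25  25^2=10  25^3=4  25^4=18  25^5=40
  25^6=16
So 25^6 ≡ 16 (mod 41), giving x = 6.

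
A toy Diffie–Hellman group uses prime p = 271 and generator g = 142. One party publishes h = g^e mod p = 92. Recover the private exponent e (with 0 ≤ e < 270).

103

Baby-step giant-step with m = ceil(sqrt(270)) = 17.
Baby table (142^j mod 271 for j=0..16):
  0:1  1:142  2:110  3:173  4:176  5:60  6:119  7:96
  8:82  9:262  10:77  11:94  12:69  13:42  14:2  15:13
  16:220
Giant step factor: 142^(-17) ≡ 159 (mod 271).
Scan 92·159^i mod 271 for i = 0, 1, …:
  i=0: 92   i=1: 265   i=2: 130   i=3: 74
  i=4: 113   i=5: 81   i=6: 142
Match at i=6, j=1: e = 6·17 + 1 = 103.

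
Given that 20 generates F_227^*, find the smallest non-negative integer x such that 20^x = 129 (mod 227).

Baby-step giant-step with m = ceil(sqrt(226)) = 16.
Baby table (20^j mod 227 for j=0..15):
  0:1  1:20  2:173  3:55  4:192  5:208  6:74  7:118
  8:90  9:211  10:134  11:183  12:28  13:106  14:77  15:178
Giant step factor: 20^(-16) ≡ 186 (mod 227).
Scan 129·186^i mod 227 for i = 0, 1, …:
  i=0: 129   i=1: 159   i=2: 64   i=3: 100
  i=4: 213   i=5: 120   i=6: 74
Match at i=6, j=6: x = 6·16 + 6 = 102.

102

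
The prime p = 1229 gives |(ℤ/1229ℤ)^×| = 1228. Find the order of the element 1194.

614

The order of 1194 must divide p − 1 = 1228 = 2^2 · 307.
Divisors: 1, 2, 4, 307, 614, 1228.
Check each in increasing order: 1194^1 ≡ 1194;  1194^2 ≡ 1225;  1194^4 ≡ 16;  1194^307 ≡ 1228;  1194^614 ≡ 1.
Smallest exponent giving 1 is 614.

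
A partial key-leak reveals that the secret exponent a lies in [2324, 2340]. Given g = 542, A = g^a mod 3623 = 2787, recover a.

2326

Compute 542^2324 mod 3623 = 912, then multiply by 542 repeatedly:
  542^2324=912  542^2325=1576  542^2326=2787
Found 2787 at exponent 2326.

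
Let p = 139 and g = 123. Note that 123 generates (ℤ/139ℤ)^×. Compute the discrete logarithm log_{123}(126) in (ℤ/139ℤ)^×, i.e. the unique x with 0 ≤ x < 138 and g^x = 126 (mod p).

85

Baby-step giant-step with m = ceil(sqrt(138)) = 12.
Baby table (123^j mod 139 for j=0..11):
  0:1  1:123  2:117  3:74  4:67  5:40  6:55  7:93
  8:41  9:39  10:71  11:115
Giant step factor: 123^(-12) ≡ 80 (mod 139).
Scan 126·80^i mod 139 for i = 0, 1, …:
  i=0: 126   i=1: 72   i=2: 61   i=3: 15
  i=4: 88   i=5: 90   i=6: 111   i=7: 123
Match at i=7, j=1: x = 7·12 + 1 = 85.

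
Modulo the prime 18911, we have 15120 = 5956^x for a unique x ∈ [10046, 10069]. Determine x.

10053

Compute 5956^10046 mod 18911 = 800, then multiply by 5956 repeatedly:
  5956^10046=800  5956^10047=18139  5956^10048=16252  5956^10049=10414  5956^10050=16615
  5956^10051=16588  5956^10052=7064  5956^10053=15120
Found 15120 at exponent 10053.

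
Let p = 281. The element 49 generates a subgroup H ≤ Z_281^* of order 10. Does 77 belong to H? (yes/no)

77 ∈ ⟨49⟩ iff 77^10 ≡ 1 (mod 281), since |⟨49⟩| = 10.
77^10 mod 281 = 242.
Since 242 ≠ 1, 77 does not lie in the subgroup.

no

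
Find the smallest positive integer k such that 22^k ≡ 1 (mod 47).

The order of 22 must divide p − 1 = 46 = 2 · 23.
Divisors: 1, 2, 23, 46.
Check each in increasing order: 22^1 ≡ 22;  22^2 ≡ 14;  22^23 ≡ 46;  22^46 ≡ 1.
Smallest exponent giving 1 is 46.

46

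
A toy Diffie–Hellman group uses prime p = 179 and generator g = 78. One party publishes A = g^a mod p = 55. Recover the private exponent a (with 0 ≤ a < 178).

Baby-step giant-step with m = ceil(sqrt(178)) = 14.
Baby table (78^j mod 179 for j=0..13):
  0:1  1:78  2:177  3:23  4:4  5:133  6:171  7:92
  8:16  9:174  10:147  11:10  12:64  13:159
Giant step factor: 78^(-14) ≡ 172 (mod 179).
Scan 55·172^i mod 179 for i = 0, 1, …:
  i=0: 55   i=1: 152   i=2: 10
Match at i=2, j=11: a = 2·14 + 11 = 39.

39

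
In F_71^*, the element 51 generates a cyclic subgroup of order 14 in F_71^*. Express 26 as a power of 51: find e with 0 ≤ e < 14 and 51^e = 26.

Successive powers of 51 modulo 71:
  51^0=1  51^1=51  51^2=45  51^3=23  51^4=37  51^5=41
  51^6=32  51^7=70  51^8=20  51^9=26
So 51^9 ≡ 26 (mod 71), giving e = 9.

9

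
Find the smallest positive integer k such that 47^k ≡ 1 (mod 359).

The order of 47 must divide p − 1 = 358 = 2 · 179.
Divisors: 1, 2, 179, 358.
Check each in increasing order: 47^1 ≡ 47;  47^2 ≡ 55;  47^179 ≡ 1.
Smallest exponent giving 1 is 179.

179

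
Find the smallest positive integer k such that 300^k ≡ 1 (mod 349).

87

The order of 300 must divide p − 1 = 348 = 2^2 · 3 · 29.
Divisors: 1, 2, 3, 4, 6, 12, 29, 58, 87, 116, 174, 348.
Check each in increasing order: 300^1 ≡ 300;  300^2 ≡ 307;  300^3 ≡ 313;  300^4 ≡ 19;  300^6 ≡ 249;  300^12 ≡ 228;  300^29 ≡ 122;  300^58 ≡ 226;  300^87 ≡ 1.
Smallest exponent giving 1 is 87.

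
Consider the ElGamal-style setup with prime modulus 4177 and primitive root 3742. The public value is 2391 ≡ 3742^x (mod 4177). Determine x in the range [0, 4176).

Baby-step giant-step with m = ceil(sqrt(4176)) = 65.
Baby table (3742^j mod 4177 for j=0..64):
  0:1  1:3742  2:1260  3:3264  4:340  5:2472  6:2346  7:2855
  8:2821  9:903  10:4010  11:1636  12:2607  13:2099  14:1698  15:699
  16:856  17:3570  18:894  19:3748  20:2827  21:2470  22:3216  23:335
  24:470  25:223  26:3243  27:1121  28:1074  29:634  30:4069  31:1033
  32:1761  33:2533  34:873  35:352  36:1429  37:758  38:253  39:2724
  40:1328  41:2923  42:2480  43:3043  44:404  45:3871  46:3623  47:2901
  48:3696  49:385  50:3782  51:568  52:3540  53:1413  54:3541  55:978
  56:624  57:65  58:964  59:2537  60:3310  61:1215  62:1954  63:2118
  64:1787
Giant step factor: 3742^(-65) ≡ 4098 (mod 4177).
Scan 2391·4098^i mod 4177 for i = 0, 1, …:
  i=0: 2391   i=1: 3253   i=2: 1987   i=3: 1753
  i=4: 3531   i=5: 910   i=6: 3296   i=7: 2767
  i=8: 2788   i=9: 1129     …   i=25: 1626
  i=26: 1033
Match at i=26, j=31: x = 26·65 + 31 = 1721.

1721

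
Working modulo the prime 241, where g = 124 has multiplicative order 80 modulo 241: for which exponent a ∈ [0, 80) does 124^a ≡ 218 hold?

27

Baby-step giant-step with m = ceil(sqrt(80)) = 9.
Baby table (124^j mod 241 for j=0..8):
  0:1  1:124  2:193  3:73  4:135  5:111  6:27  7:215
  8:150
Giant step factor: 124^(-9) ≡ 213 (mod 241).
Scan 218·213^i mod 241 for i = 0, 1, …:
  i=0: 218   i=1: 162   i=2: 43   i=3: 1
Match at i=3, j=0: a = 3·9 + 0 = 27.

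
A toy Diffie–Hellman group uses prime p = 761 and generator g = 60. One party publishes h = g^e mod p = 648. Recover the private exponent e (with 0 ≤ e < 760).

114

Baby-step giant-step with m = ceil(sqrt(760)) = 28.
Baby table (60^j mod 761 for j=0..27):
  0:1  1:60  2:556  3:637  4:170  5:307  6:156  7:228
  8:743  9:442  10:646  11:710  12:745  13:562  14:236  15:462
  16:324  17:415  18:548  19:157  20:288  21:538  22:318  23:55
  24:256  25:140  26:29  27:218
Giant step factor: 60^(-28) ≡ 612 (mod 761).
Scan 648·612^i mod 761 for i = 0, 1, …:
  i=0: 648   i=1: 95   i=2: 304   i=3: 364
  i=4: 556
Match at i=4, j=2: e = 4·28 + 2 = 114.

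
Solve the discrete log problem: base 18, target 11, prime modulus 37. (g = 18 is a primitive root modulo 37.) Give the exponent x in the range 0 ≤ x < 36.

6

Successive powers of 18 modulo 37:
  18^0=1  18^1=18  18^2=28  18^3=23  18^4=7  18^5=15
  18^6=11
So 18^6 ≡ 11 (mod 37), giving x = 6.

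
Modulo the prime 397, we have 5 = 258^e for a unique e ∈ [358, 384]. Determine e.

359

Compute 258^358 mod 397 = 297, then multiply by 258 repeatedly:
  258^358=297  258^359=5
Found 5 at exponent 359.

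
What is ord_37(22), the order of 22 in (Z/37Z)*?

The order of 22 must divide p − 1 = 36 = 2^2 · 3^2.
Divisors: 1, 2, 3, 4, 6, 9, 12, 18, 36.
Check each in increasing order: 22^1 ≡ 22;  22^2 ≡ 3;  22^3 ≡ 29;  22^4 ≡ 9;  22^6 ≡ 27;  22^9 ≡ 6;  22^12 ≡ 26;  22^18 ≡ 36;  22^36 ≡ 1.
Smallest exponent giving 1 is 36.

36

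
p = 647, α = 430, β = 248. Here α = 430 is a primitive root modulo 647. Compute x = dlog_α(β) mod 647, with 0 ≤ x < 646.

524

Baby-step giant-step with m = ceil(sqrt(646)) = 26.
Baby table (430^j mod 647 for j=0..25):
  0:1  1:430  2:505  3:405  4:107  5:73  6:334  7:633
  8:450  9:47  10:153  11:443  12:272  13:500  14:196  15:170
  16:636  17:446  18:268  19:74  20:117  21:491  22:208  23:154
  24:226  25:130
Giant step factor: 430^(-26) ≡ 484 (mod 647).
Scan 248·484^i mod 647 for i = 0, 1, …:
  i=0: 248   i=1: 337   i=2: 64   i=3: 567
  i=4: 100   i=5: 522   i=6: 318   i=7: 573
  i=8: 416   i=9: 127     …   i=19: 432
  i=20: 107
Match at i=20, j=4: x = 20·26 + 4 = 524.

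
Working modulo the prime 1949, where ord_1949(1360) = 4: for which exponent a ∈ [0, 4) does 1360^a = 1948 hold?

2

Successive powers of 1360 modulo 1949:
  1360^0=1  1360^1=1360  1360^2=1948
So 1360^2 ≡ 1948 (mod 1949), giving a = 2.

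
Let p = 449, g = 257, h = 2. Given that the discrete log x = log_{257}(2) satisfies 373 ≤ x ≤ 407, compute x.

Compute 257^373 mod 449 = 147, then multiply by 257 repeatedly:
  257^373=147  257^374=63  257^375=27  257^376=204  257^377=344
  257^378=404  257^379=109  257^380=175  257^381=75  257^382=417
  257^383=307  257^384=324  257^385=203  257^386=87  257^387=358
  257^388=410  257^389=304  257^390=2
Found 2 at exponent 390.

390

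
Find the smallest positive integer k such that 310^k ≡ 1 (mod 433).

108

The order of 310 must divide p − 1 = 432 = 2^4 · 3^3.
Divisors: 1, 2, 3, 4, 6, 8, 9, 12, 16, 18, 24, 27, 36, 48, 54, 72, 108, 144, 216, 432.
Check each in increasing order: 310^1 ≡ 310;  310^2 ≡ 407;  310^3 ≡ 167;  310^4 ≡ 243;  310^6 ≡ 177;  310^8 ≡ 161;  310^9 ≡ 115;  310^12 ≡ 153;  310^16 ≡ 374;  310^18 ≡ 235;  310^24 ≡ 27;  310^27 ≡ 179;  310^36 ≡ 234;  310^48 ≡ 296;  310^54 ≡ 432;  310^72 ≡ 198;  310^108 ≡ 1.
Smallest exponent giving 1 is 108.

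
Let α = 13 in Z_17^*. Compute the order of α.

4

The order of 13 must divide p − 1 = 16 = 2^4.
Divisors: 1, 2, 4, 8, 16.
Check each in increasing order: 13^1 ≡ 13;  13^2 ≡ 16;  13^4 ≡ 1.
Smallest exponent giving 1 is 4.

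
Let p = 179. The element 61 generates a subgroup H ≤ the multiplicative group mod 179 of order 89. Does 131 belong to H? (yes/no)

131 ∈ ⟨61⟩ iff 131^89 ≡ 1 (mod 179), since |⟨61⟩| = 89.
131^89 mod 179 = 178.
Since 178 ≠ 1, 131 does not lie in the subgroup.

no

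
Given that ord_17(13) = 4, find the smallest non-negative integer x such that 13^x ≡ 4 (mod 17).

Successive powers of 13 modulo 17:
  13^0=1  13^1=13  13^2=16  13^3=4
So 13^3 ≡ 4 (mod 17), giving x = 3.

3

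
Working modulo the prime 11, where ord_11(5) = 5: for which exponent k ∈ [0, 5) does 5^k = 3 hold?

Successive powers of 5 modulo 11:
  5^0=1  5^1=5  5^2=3
So 5^2 ≡ 3 (mod 11), giving k = 2.

2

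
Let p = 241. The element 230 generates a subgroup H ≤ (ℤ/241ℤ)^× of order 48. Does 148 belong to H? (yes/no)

no

148 ∈ ⟨230⟩ iff 148^48 ≡ 1 (mod 241), since |⟨230⟩| = 48.
148^48 mod 241 = 205.
Since 205 ≠ 1, 148 does not lie in the subgroup.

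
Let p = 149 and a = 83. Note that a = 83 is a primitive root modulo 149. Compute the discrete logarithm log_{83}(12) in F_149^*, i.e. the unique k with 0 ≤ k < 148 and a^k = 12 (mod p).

Baby-step giant-step with m = ceil(sqrt(148)) = 13.
Baby table (83^j mod 149 for j=0..12):
  0:1  1:83  2:35  3:74  4:33  5:57  6:112  7:58
  8:46  9:93  10:120  11:126  12:28
Giant step factor: 83^(-13) ≡ 72 (mod 149).
Scan 12·72^i mod 149 for i = 0, 1, …:
  i=0: 12   i=1: 119   i=2: 75   i=3: 36
  i=4: 59   i=5: 76   i=6: 108   i=7: 28
Match at i=7, j=12: k = 7·13 + 12 = 103.

103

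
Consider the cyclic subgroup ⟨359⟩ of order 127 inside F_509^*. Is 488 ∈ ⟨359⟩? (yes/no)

488 ∈ ⟨359⟩ iff 488^127 ≡ 1 (mod 509), since |⟨359⟩| = 127.
488^127 mod 509 = 508.
Since 508 ≠ 1, 488 does not lie in the subgroup.

no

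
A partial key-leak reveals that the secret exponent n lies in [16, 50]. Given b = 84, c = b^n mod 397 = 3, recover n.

26

Compute 84^16 mod 397 = 340, then multiply by 84 repeatedly:
  84^16=340  84^17=373  84^18=366  84^19=175  84^20=11
  84^21=130  84^22=201  84^23=210  84^24=172  84^25=156
  84^26=3
Found 3 at exponent 26.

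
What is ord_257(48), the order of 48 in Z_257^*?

The order of 48 must divide p − 1 = 256 = 2^8.
Divisors: 1, 2, 4, 8, 16, 32, 64, 128, 256.
Check each in increasing order: 48^1 ≡ 48;  48^2 ≡ 248;  48^4 ≡ 81;  48^8 ≡ 136;  48^16 ≡ 249;  48^32 ≡ 64;  48^64 ≡ 241;  48^128 ≡ 256;  48^256 ≡ 1.
Smallest exponent giving 1 is 256.

256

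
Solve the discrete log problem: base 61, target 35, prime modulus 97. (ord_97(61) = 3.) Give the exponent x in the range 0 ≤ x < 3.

Successive powers of 61 modulo 97:
  61^0=1  61^1=61  61^2=35
So 61^2 ≡ 35 (mod 97), giving x = 2.

2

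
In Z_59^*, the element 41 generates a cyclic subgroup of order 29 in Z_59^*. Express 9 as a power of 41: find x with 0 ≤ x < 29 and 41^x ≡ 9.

3

Successive powers of 41 modulo 59:
  41^0=1  41^1=41  41^2=29  41^3=9
So 41^3 ≡ 9 (mod 59), giving x = 3.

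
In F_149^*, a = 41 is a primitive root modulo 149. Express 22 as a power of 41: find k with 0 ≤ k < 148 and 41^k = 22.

46

Baby-step giant-step with m = ceil(sqrt(148)) = 13.
Baby table (41^j mod 149 for j=0..12):
  0:1  1:41  2:42  3:83  4:125  5:59  6:35  7:94
  8:129  9:74  10:54  11:128  12:33
Giant step factor: 41^(-13) ≡ 87 (mod 149).
Scan 22·87^i mod 149 for i = 0, 1, …:
  i=0: 22   i=1: 126   i=2: 85   i=3: 94
Match at i=3, j=7: k = 3·13 + 7 = 46.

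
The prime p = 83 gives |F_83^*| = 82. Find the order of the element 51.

41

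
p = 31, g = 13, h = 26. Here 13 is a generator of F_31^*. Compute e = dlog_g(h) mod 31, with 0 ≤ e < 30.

25

Successive powers of 13 modulo 31:
  13^0=1  13^1=13  13^2=14  13^3=27  13^4=10  13^5=6
  13^6=16  13^7=22  13^8=7  13^9=29  13^10=5  13^11=3
  13^12=8  13^13=11  13^14=19  13^15=30  13^16=18  13^17=17
  13^18=4  13^19=21  13^20=25  13^21=15  13^22=9  13^23=24
  13^24=2  13^25=26
So 13^25 ≡ 26 (mod 31), giving e = 25.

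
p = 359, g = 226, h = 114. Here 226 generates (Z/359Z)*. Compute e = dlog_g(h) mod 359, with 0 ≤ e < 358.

71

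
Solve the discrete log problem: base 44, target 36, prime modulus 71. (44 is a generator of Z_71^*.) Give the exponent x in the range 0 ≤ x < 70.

Successive powers of 44 modulo 71:
  44^0=1  44^1=44  44^2=19  44^3=55  44^4=6  44^5=51
  44^6=43  44^7=46  44^8=36
So 44^8 ≡ 36 (mod 71), giving x = 8.

8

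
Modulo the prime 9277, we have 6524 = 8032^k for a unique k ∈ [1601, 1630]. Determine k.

1615

Compute 8032^1601 mod 9277 = 557, then multiply by 8032 repeatedly:
  8032^1601=557  8032^1602=2310  8032^1603=9197  8032^1604=6830  8032^1605=3659
  8032^1606=8829  8032^1607=1140  8032^1608=81  8032^1609=1202  8032^1610=6384
  8032^1611=2309  8032^1612=1165  8032^1613=6064  8032^1614=1798  8032^1615=6524
Found 6524 at exponent 1615.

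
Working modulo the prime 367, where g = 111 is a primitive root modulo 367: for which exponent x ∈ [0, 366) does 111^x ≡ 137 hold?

Baby-step giant-step with m = ceil(sqrt(366)) = 20.
Baby table (111^j mod 367 for j=0..19):
  0:1  1:111  2:210  3:189  4:60  5:54  6:122  7:330
  8:297  9:304  10:347  11:349  12:204  13:257  14:268  15:21
  16:129  17:6  18:299  19:159
Giant step factor: 111^(-20) ≡ 89 (mod 367).
Scan 137·89^i mod 367 for i = 0, 1, …:
  i=0: 137   i=1: 82   i=2: 325   i=3: 299
Match at i=3, j=18: x = 3·20 + 18 = 78.

78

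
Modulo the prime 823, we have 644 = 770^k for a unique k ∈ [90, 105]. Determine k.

100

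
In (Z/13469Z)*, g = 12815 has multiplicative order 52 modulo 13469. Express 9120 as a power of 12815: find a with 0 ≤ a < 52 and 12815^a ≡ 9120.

Baby-step giant-step with m = ceil(sqrt(52)) = 8.
Baby table (12815^j mod 13469 for j=0..7):
  0:1  1:12815  2:10177  3:11397  4:8188  5:5710  6:10042  7:5404
Giant step factor: 12815^(-8) ≡ 5594 (mod 13469).
Scan 9120·5594^i mod 13469 for i = 0, 1, …:
  i=0: 9120   i=1: 10177
Match at i=1, j=2: a = 1·8 + 2 = 10.

10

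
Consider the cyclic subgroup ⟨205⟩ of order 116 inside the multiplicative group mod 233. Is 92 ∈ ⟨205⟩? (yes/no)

92 ∈ ⟨205⟩ iff 92^116 ≡ 1 (mod 233), since |⟨205⟩| = 116.
92^116 mod 233 = 1.
Since 1 = 1, 92 lies in the subgroup.

yes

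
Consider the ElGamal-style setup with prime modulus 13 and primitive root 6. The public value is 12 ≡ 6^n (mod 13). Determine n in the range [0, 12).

Successive powers of 6 modulo 13:
  6^0=1  6^1=6  6^2=10  6^3=8  6^4=9  6^5=2
  6^6=12
So 6^6 ≡ 12 (mod 13), giving n = 6.

6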